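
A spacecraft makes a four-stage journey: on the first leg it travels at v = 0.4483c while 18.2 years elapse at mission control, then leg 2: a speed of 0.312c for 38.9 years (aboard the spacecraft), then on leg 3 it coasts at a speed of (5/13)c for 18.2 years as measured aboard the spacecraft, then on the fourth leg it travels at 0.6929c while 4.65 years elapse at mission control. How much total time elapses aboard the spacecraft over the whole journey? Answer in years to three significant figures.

τ = 76.7 years

Leg 1: γ = 1/√(1 − 0.4483²) = 1/√0.7990 = 1.119; τ_1 = 18.2/1.119 = 16.27 years.
Leg 2: 38.9 years is already measured aboard the spacecraft.
Leg 3: 18.2 years is already measured aboard the spacecraft.
Leg 4: γ = 1/√(1 − 0.6929²) = 1/√0.5199 = 1.387; τ_4 = 4.65/1.387 = 3.353 years.
Total: 16.27 + 38.90 + 18.20 + 3.353 years.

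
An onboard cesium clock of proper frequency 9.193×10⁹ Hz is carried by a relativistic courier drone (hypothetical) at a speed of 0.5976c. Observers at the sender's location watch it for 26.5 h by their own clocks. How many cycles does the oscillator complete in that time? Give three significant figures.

γ = 1/√(1 − 0.5976²) = 1/√0.6429 = 1.247
During 26.5 h of lab time, the oscillator's proper time advances by τ = Δt/γ = 26.5/1.247 = 21.25 h = 7.649×10⁴ s.
N = f × τ = 9.193×10⁹ × 7.649×10⁴ = 7.032×10¹⁴.

N = 7.03×10¹⁴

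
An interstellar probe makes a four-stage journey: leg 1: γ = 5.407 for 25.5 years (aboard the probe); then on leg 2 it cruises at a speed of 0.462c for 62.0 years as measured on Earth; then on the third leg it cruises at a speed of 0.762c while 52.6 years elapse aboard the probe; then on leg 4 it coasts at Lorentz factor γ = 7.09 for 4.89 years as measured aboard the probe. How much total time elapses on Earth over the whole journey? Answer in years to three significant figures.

Δt = 316 years

Leg 1: γ = 5.407; Δt_1 = 5.407 × 25.5 = 137.9 years.
Leg 2: 62.0 years is already measured on Earth.
Leg 3: γ = 1/√(1 − 0.762²) = 1/√0.4194 = 1.544; Δt_3 = 1.544 × 52.6 = 81.23 years.
Leg 4: γ = 7.09; Δt_4 = 7.090 × 4.89 = 34.67 years.
Total: 137.9 + 62.00 + 81.23 + 34.67 years.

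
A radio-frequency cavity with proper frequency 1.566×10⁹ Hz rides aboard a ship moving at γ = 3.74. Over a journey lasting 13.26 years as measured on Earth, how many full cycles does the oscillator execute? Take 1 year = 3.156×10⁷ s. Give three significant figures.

N = 1.75×10¹⁷

γ = 3.74
The oscillator's own cycle count is N = f × τ where τ is the proper time on the ship. τ = Δt/γ = 13.26/3.740 = 3.545 years = 1.119×10⁸ s.
N = 1.566×10⁹ × 1.119×10⁸ = 1.752×10¹⁷.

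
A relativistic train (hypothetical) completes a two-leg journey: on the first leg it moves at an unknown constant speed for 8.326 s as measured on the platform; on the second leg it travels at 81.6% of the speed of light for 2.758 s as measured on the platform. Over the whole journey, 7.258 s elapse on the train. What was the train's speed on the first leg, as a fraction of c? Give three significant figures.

Leg 1: speed unknown; τ_1 = 8.326/γ_1.
Leg 2: β = 0.816; γ = 1/√(1 − 0.816²) = 1/√0.3341 = 1.730; τ_2 = 2.758/1.730 = 1.594 s.
Total proper time: τ_1 + 1.594 = 7.258, so τ_1 = 7.258 − 1.594 = 5.664 s.
γ_1 = 8.326/5.664 = 1.470; β = √(1 − 1/γ²) = √0.5373.

β = 0.733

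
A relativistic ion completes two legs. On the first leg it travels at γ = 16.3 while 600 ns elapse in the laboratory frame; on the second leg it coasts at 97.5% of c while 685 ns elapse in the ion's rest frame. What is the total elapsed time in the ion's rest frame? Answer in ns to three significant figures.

Leg 1: γ = 16.3; τ_1 = 600/16.30 = 36.81 ns.
Leg 2: 685 ns is already measured in the ion's rest frame.
Total: 36.81 + 685.0 ns.

τ = 722 ns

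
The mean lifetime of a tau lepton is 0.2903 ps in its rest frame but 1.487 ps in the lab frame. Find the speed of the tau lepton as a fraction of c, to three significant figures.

v = 0.981c

γ = Δt/τ₀ = 1.487/0.2903 = 5.122
β = √(1 − 1/γ²) = √(1 − 0.03811) = √0.9619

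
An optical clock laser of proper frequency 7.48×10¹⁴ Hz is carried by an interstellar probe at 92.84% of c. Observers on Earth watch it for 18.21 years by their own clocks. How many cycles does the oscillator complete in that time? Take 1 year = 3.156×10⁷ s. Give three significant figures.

β = 0.9284; γ = 1/√(1 − 0.9284²) = 1/√0.1381 = 2.691
During 18.21 years of lab time, the oscillator's proper time advances by τ = Δt/γ = 18.21/2.691 = 6.767 years = 2.136×10⁸ s.
N = f × τ = 7.48×10¹⁴ × 2.136×10⁸ = 1.597×10²³.

N = 1.60×10²³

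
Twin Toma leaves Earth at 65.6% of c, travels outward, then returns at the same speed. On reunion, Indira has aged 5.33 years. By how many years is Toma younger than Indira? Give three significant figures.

Δt − τ = 1.31 years

β = 0.656; γ = 1/√(1 − 0.656²) = 1/√0.5697 = 1.325
Toma's elapsed proper time: τ = 5.33/1.325 = 4.023 years.
Age gap = Δt − τ = 5.33 − 4.023 years.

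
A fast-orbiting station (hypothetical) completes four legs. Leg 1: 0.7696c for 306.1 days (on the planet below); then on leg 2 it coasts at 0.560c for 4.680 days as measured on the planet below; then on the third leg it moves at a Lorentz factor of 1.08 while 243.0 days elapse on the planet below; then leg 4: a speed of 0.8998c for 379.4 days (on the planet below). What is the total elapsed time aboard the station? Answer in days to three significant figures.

Leg 1: γ = 1/√(1 − 0.7696²) = 1/√0.4077 = 1.566; τ_1 = 306.1/1.566 = 195.5 days.
Leg 2: γ = 1/√(1 − 0.560²) = 1/√0.6864 = 1.207; τ_2 = 4.680/1.207 = 3.877 days.
Leg 3: γ = 1.08; τ_3 = 243.0/1.080 = 225.0 days.
Leg 4: γ = 1/√(1 − 0.8998²) = 1/√0.1904 = 2.292; τ_4 = 379.4/2.292 = 165.5 days.
Total: 195.5 + 3.877 + 225.0 + 165.5 days.

τ = 590 days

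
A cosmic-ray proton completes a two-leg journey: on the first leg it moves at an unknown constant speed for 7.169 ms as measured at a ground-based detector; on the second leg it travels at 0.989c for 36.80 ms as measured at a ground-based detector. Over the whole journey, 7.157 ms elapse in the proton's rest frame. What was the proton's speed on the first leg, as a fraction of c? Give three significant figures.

β = 0.971

Leg 1: speed unknown; τ_1 = 7.169/γ_1.
Leg 2: γ = 1/√(1 − 0.989²) = 1/√0.02188 = 6.761; τ_2 = 36.80/6.761 = 5.443 ms.
Total proper time: τ_1 + 5.443 = 7.157, so τ_1 = 7.157 − 5.443 = 1.714 ms.
γ_1 = 7.169/1.714 = 4.183; β = √(1 − 1/γ²) = √0.9429.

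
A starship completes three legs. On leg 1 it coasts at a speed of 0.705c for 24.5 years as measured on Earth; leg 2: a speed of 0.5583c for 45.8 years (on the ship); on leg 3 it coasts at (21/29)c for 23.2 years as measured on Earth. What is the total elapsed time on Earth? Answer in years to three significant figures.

Δt = 103 years

Leg 1: 24.5 years is already measured on Earth.
Leg 2: γ = 1/√(1 − 0.5583²) = 1/√0.6883 = 1.205; Δt_2 = 1.205 × 45.8 = 55.20 years.
Leg 3: 23.2 years is already measured on Earth.
Total: 24.50 + 55.20 + 23.20 years.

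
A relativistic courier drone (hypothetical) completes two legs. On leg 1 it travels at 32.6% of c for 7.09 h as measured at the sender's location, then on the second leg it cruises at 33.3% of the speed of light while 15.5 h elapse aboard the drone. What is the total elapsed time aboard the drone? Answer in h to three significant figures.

τ = 22.2 h

Leg 1: β = 0.326; γ = 1/√(1 − 0.326²) = 1/√0.8937 = 1.058; τ_1 = 7.09/1.058 = 6.703 h.
Leg 2: 15.5 h is already measured aboard the drone.
Total: 6.703 + 15.50 h.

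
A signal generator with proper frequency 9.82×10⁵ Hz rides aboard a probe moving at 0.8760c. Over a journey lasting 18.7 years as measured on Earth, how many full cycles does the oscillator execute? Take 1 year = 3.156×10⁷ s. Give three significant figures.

N = 2.80×10¹⁴

γ = 1/√(1 − 0.8760²) = 1/√0.2326 = 2.073
The oscillator's own cycle count is N = f × τ where τ is the proper time aboard the probe. τ = Δt/γ = 18.7/2.073 = 9.019 years = 2.846×10⁸ s.
N = 9.82×10⁵ × 2.846×10⁸ = 2.795×10¹⁴.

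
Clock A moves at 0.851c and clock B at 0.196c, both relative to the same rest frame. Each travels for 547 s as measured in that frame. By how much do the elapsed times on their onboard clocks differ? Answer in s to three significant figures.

A: γ = 1/√(1 − 0.851²) = 1/√0.2758 = 1.904; τ_A = 547/1.904 = 287.3 s.
B: γ = 1/√(1 − 0.196²) = 1/√0.9616 = 1.020; τ_B = 547/1.020 = 536.4 s.

|τ_A − τ_B| = 249 s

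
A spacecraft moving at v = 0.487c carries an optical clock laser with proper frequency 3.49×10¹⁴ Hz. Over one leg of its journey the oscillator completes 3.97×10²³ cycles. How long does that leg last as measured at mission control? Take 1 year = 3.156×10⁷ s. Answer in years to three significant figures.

γ = 1/√(1 − 0.487²) = 1/√0.7628 = 1.145
Proper time for N cycles: τ = N/f = 3.97×10²³/(3.49×10¹⁴) = 1.138×10⁹ s = 36.04 years.
Lab-frame duration Δt = γτ = 1.145 × 36.04 = 41.27 years.

Δt = 41.3 years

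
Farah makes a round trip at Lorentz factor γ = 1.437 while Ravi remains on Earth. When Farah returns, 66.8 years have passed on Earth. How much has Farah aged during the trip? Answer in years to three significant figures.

γ = 1.437
Farah's clock measures proper time along the trip: τ = Δt/γ = 66.8/1.437 years.

τ = 46.5 years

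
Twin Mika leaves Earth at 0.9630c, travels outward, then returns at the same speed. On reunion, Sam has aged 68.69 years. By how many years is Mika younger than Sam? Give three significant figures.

Δt − τ = 50.2 years

γ = 1/√(1 − 0.9630²) = 1/√0.07263 = 3.711
Mika's elapsed proper time: τ = 68.69/3.711 = 18.51 years.
Age gap = Δt − τ = 68.69 − 18.51 years.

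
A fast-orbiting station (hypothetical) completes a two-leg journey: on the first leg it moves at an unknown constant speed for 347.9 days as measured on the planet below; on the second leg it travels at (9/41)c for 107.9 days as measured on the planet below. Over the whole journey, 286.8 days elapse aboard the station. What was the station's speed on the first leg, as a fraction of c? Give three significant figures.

β = 0.853

Leg 1: speed unknown; τ_1 = 347.9/γ_1.
Leg 2: γ = 1/√(1 − (9/41)²) = 41/40 = 1.025; τ_2 = 107.9/1.025 = 105.3 days.
Total proper time: τ_1 + 105.3 = 286.8, so τ_1 = 286.8 − 105.3 = 181.5 days.
γ_1 = 347.9/181.5 = 1.916; β = √(1 − 1/γ²) = √0.7277.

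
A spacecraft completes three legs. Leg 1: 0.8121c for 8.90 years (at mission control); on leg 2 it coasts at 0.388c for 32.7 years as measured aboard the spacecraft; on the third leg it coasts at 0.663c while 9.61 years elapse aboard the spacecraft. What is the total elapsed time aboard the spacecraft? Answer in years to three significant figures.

τ = 47.5 years

Leg 1: γ = 1/√(1 − 0.8121²) = 1/√0.3405 = 1.714; τ_1 = 8.90/1.714 = 5.193 years.
Leg 2: 32.7 years is already measured aboard the spacecraft.
Leg 3: 9.61 years is already measured aboard the spacecraft.
Total: 5.193 + 32.70 + 9.610 years.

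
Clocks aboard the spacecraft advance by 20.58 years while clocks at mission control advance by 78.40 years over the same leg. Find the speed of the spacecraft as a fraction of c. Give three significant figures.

The proper time is measured aboard the spacecraft (both events occur at the spacecraft's location); Δt is measured at mission control. γ = Δt/τ = 78.40/20.58 = 3.810.
β = √(1 − 1/γ²) = √(1 − 0.06891) = √0.9311

v = 0.965c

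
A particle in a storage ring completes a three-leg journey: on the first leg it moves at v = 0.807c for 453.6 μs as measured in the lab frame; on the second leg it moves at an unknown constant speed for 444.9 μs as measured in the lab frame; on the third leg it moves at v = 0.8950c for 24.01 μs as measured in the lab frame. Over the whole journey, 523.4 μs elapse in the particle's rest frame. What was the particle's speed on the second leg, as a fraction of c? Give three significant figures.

Leg 1: γ = 1/√(1 − 0.807²) = 1/√0.3488 = 1.693; τ_1 = 453.6/1.693 = 267.9 μs.
Leg 2: speed unknown; τ_2 = 444.9/γ_2.
Leg 3: γ = 1/√(1 − 0.8950²) = 1/√0.1990 = 2.242; τ_3 = 24.01/2.242 = 10.71 μs.
Total proper time: 267.9 + τ_2 + 10.71 = 523.4, so τ_2 = 523.4 − 278.6 = 244.8 μs.
γ_2 = 444.9/244.8 = 1.817; β = √(1 − 1/γ²) = √0.6972.

β = 0.835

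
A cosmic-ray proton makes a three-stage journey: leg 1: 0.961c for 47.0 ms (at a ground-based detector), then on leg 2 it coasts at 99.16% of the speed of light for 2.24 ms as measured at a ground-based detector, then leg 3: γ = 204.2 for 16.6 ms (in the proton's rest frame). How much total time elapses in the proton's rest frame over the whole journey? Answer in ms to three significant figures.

τ = 29.9 ms

Leg 1: γ = 1/√(1 − 0.961²) = 1/√0.07648 = 3.616; τ_1 = 47.0/3.616 = 13.00 ms.
Leg 2: β = 0.9916; γ = 1/√(1 − 0.9916²) = 1/√0.01673 = 7.731; τ_2 = 2.24/7.731 = 0.2897 ms.
Leg 3: 16.6 ms is already measured in the proton's rest frame.
Total: 13.00 + 0.2897 + 16.60 ms.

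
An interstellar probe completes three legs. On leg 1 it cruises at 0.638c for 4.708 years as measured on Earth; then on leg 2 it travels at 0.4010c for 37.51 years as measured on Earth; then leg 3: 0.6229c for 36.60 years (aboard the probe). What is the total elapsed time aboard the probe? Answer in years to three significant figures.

τ = 74.6 years

Leg 1: γ = 1/√(1 − 0.638²) = 1/√0.5930 = 1.299; τ_1 = 4.708/1.299 = 3.625 years.
Leg 2: γ = 1/√(1 − 0.4010²) = 1/√0.8392 = 1.092; τ_2 = 37.51/1.092 = 34.36 years.
Leg 3: 36.60 years is already measured aboard the probe.
Total: 3.625 + 34.36 + 36.60 years.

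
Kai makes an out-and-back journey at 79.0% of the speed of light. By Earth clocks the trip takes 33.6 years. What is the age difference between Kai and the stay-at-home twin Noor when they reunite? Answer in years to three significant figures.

β = 0.790; γ = 1/√(1 − 0.790²) = 1/√0.3759 = 1.631
Kai's elapsed proper time: τ = 33.6/1.631 = 20.60 years.
Age gap = Δt − τ = 33.6 − 20.60 years.

Δt − τ = 13.0 years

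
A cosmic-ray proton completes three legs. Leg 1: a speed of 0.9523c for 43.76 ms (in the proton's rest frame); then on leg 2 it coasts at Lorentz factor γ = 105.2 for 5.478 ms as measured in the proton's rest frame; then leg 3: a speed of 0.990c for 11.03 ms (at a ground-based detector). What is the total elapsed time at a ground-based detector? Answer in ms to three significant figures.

Leg 1: γ = 1/√(1 − 0.9523²) = 1/√0.09312 = 3.277; Δt_1 = 3.277 × 43.76 = 143.4 ms.
Leg 2: γ = 105.2; Δt_2 = 105.2 × 5.478 = 576.3 ms.
Leg 3: 11.03 ms is already measured at a ground-based detector.
Total: 143.4 + 576.3 + 11.03 ms.

Δt = 731 ms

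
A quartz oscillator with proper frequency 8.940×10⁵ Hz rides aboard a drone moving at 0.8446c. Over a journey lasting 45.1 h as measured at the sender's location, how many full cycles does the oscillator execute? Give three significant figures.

N = 7.77×10¹⁰

γ = 1/√(1 − 0.8446²) = 1/√0.2867 = 1.868
The oscillator's own cycle count is N = f × τ where τ is the proper time aboard the drone. τ = Δt/γ = 45.1/1.868 = 24.15 h = 8.693×10⁴ s.
N = 8.940×10⁵ × 8.693×10⁴ = 7.771×10¹⁰.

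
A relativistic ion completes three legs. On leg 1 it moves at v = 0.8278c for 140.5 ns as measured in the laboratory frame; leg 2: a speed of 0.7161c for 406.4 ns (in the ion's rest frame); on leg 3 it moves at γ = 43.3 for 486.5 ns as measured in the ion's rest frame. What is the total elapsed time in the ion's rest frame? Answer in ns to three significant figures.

τ = 972 ns

Leg 1: γ = 1/√(1 − 0.8278²) = 1/√0.3147 = 1.782; τ_1 = 140.5/1.782 = 78.82 ns.
Leg 2: 406.4 ns is already measured in the ion's rest frame.
Leg 3: 486.5 ns is already measured in the ion's rest frame.
Total: 78.82 + 406.4 + 486.5 ns.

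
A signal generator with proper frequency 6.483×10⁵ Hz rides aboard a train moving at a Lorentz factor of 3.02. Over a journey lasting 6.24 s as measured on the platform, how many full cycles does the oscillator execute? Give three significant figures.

N = 1.34×10⁶

γ = 3.02
The oscillator's own cycle count is N = f × τ where τ is the proper time on the train. τ = Δt/γ = 6.24/3.020 = 2.066 s = 2.066×10⁰ s.
N = 6.483×10⁵ × 2.066×10⁰ = 1.340×10⁶.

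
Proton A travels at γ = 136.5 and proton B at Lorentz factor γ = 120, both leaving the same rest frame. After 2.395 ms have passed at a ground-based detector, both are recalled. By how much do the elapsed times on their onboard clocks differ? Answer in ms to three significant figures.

|τ_A − τ_B| = 0.00241 ms

A: γ = 136.5; τ_A = 2.395/136.5 = 0.01755 ms.
B: γ = 120; τ_B = 2.395/120.0 = 0.01996 ms.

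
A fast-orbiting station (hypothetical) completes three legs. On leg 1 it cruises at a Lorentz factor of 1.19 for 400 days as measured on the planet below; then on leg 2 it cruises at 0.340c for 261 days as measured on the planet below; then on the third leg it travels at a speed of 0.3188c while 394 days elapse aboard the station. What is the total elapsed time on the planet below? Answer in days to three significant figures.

Leg 1: 400 days is already measured on the planet below.
Leg 2: 261 days is already measured on the planet below.
Leg 3: γ = 1/√(1 − 0.3188²) = 1/√0.8984 = 1.055; Δt_3 = 1.055 × 394 = 415.7 days.
Total: 400.0 + 261.0 + 415.7 days.

Δt = 1080 days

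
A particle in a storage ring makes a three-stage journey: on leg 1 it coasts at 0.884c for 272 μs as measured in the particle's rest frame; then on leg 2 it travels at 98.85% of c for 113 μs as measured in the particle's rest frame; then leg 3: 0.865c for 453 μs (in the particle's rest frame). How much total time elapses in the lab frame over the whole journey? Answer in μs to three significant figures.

Δt = 2230 μs

Leg 1: γ = 1/√(1 − 0.884²) = 1/√0.2185 = 2.139; Δt_1 = 2.139 × 272 = 581.8 μs.
Leg 2: β = 0.9885; γ = 1/√(1 − 0.9885²) = 1/√0.02287 = 6.613; Δt_2 = 6.613 × 113 = 747.3 μs.
Leg 3: γ = 1/√(1 − 0.865²) = 1/√0.2518 = 1.993; Δt_3 = 1.993 × 453 = 902.8 μs.
Total: 581.8 + 747.3 + 902.8 μs.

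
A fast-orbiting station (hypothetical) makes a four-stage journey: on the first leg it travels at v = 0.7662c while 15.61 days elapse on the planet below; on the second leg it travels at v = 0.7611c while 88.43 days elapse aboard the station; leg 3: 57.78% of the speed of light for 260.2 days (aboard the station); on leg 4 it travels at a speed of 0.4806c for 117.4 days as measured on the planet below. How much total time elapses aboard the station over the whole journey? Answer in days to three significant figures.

τ = 462 days

Leg 1: γ = 1/√(1 − 0.7662²) = 1/√0.4129 = 1.556; τ_1 = 15.61/1.556 = 10.03 days.
Leg 2: 88.43 days is already measured aboard the station.
Leg 3: 260.2 days is already measured aboard the station.
Leg 4: γ = 1/√(1 − 0.4806²) = 1/√0.7690 = 1.140; τ_4 = 117.4/1.140 = 103.0 days.
Total: 10.03 + 88.43 + 260.2 + 103.0 days.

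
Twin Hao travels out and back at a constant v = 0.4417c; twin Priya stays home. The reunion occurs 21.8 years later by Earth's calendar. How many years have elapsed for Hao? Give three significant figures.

τ = 19.6 years

γ = 1/√(1 − 0.4417²) = 1/√0.8049 = 1.115
Hao's clock measures proper time along the trip: τ = Δt/γ = 21.8/1.115 years.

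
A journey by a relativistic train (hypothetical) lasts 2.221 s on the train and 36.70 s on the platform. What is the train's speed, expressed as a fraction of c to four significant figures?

The proper time is measured on the train (both events occur at the train's location); Δt is measured on the platform. γ = Δt/τ = 36.70/2.221 = 16.52.
β = √(1 − 1/γ²) = √(1 − 0.003662) = √0.9963

v = 0.9982c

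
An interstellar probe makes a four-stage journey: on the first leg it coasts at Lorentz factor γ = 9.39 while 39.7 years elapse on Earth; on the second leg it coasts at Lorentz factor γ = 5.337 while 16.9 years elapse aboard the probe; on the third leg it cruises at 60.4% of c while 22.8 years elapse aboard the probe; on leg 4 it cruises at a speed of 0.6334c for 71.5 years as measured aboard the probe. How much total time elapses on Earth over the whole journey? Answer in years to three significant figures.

Leg 1: 39.7 years is already measured on Earth.
Leg 2: γ = 5.337; Δt_2 = 5.337 × 16.9 = 90.20 years.
Leg 3: β = 0.604; γ = 1/√(1 − 0.604²) = 1/√0.6352 = 1.255; Δt_3 = 1.255 × 22.8 = 28.61 years.
Leg 4: γ = 1/√(1 − 0.6334²) = 1/√0.5988 = 1.292; Δt_4 = 1.292 × 71.5 = 92.40 years.
Total: 39.70 + 90.20 + 28.61 + 92.40 years.

Δt = 251 years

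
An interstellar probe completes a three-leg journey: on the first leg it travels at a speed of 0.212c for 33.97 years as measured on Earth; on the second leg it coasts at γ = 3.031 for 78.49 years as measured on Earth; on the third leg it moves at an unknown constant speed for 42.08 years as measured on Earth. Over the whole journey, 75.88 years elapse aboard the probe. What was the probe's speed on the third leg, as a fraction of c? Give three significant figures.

Leg 1: γ = 1/√(1 − 0.212²) = 1/√0.9551 = 1.023; τ_1 = 33.97/1.023 = 33.20 years.
Leg 2: γ = 3.031; τ_2 = 78.49/3.031 = 25.90 years.
Leg 3: speed unknown; τ_3 = 42.08/γ_3.
Total proper time: 33.20 + 25.90 + τ_3 = 75.88, so τ_3 = 75.88 − 59.09 = 16.79 years.
γ_3 = 42.08/16.79 = 2.507; β = √(1 − 1/γ²) = √0.8409.

β = 0.917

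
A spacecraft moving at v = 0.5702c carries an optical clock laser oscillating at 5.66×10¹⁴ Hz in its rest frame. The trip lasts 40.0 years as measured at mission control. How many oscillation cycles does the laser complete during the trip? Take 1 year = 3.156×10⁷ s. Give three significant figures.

γ = 1/√(1 − 0.5702²) = 1/√0.6749 = 1.217
The oscillator's own cycle count is N = f × τ where τ is the proper time aboard the spacecraft. τ = Δt/γ = 40.0/1.217 = 32.86 years = 1.037×10⁹ s.
N = 5.66×10¹⁴ × 1.037×10⁹ = 5.870×10²³.

N = 5.87×10²³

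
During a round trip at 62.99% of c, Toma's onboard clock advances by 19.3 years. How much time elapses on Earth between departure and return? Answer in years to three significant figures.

Δt = 24.8 years

β = 0.6299; γ = 1/√(1 − 0.6299²) = 1/√0.6032 = 1.288
Earth-frame duration is the dilated interval: Δt = γτ = 1.288 × 19.3 years.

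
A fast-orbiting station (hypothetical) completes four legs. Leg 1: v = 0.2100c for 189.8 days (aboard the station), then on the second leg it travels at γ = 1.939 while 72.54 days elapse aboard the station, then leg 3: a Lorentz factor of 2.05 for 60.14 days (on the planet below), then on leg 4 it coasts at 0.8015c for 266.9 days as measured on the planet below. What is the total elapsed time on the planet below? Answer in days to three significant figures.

Δt = 662 days

Leg 1: γ = 1/√(1 − 0.2100²) = 1/√0.9559 = 1.023; Δt_1 = 1.023 × 189.8 = 194.1 days.
Leg 2: γ = 1.939; Δt_2 = 1.939 × 72.54 = 140.7 days.
Leg 3: 60.14 days is already measured on the planet below.
Leg 4: 266.9 days is already measured on the planet below.
Total: 194.1 + 140.7 + 60.14 + 266.9 days.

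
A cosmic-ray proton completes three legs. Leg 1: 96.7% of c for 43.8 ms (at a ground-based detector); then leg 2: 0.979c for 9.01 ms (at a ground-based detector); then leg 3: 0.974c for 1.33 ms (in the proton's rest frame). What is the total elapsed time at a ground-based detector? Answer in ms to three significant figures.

Δt = 58.7 ms

Leg 1: 43.8 ms is already measured at a ground-based detector.
Leg 2: 9.01 ms is already measured at a ground-based detector.
Leg 3: γ = 1/√(1 − 0.974²) = 1/√0.05132 = 4.414; Δt_3 = 4.414 × 1.33 = 5.871 ms.
Total: 43.80 + 9.010 + 5.871 ms.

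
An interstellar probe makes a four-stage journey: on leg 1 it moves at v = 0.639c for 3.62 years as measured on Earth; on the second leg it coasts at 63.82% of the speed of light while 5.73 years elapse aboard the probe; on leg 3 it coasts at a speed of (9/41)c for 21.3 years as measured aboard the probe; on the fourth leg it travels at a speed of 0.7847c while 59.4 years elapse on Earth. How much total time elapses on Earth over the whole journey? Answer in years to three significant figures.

Leg 1: 3.62 years is already measured on Earth.
Leg 2: β = 0.6382; γ = 1/√(1 − 0.6382²) = 1/√0.5927 = 1.299; Δt_2 = 1.299 × 5.73 = 7.443 years.
Leg 3: γ = 1/√(1 − (9/41)²) = 41/40 = 1.025; Δt_3 = 1.025 × 21.3 = 21.83 years.
Leg 4: 59.4 years is already measured on Earth.
Total: 3.620 + 7.443 + 21.83 + 59.40 years.

Δt = 92.3 years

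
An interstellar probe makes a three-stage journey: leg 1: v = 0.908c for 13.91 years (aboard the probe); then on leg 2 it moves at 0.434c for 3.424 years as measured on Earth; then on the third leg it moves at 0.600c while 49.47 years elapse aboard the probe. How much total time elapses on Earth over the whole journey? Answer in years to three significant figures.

Leg 1: γ = 1/√(1 − 0.908²) = 1/√0.1755 = 2.387; Δt_1 = 2.387 × 13.91 = 33.20 years.
Leg 2: 3.424 years is already measured on Earth.
Leg 3: γ = 1/√(1 − 0.600²) = 5/4 = 1.250; Δt_3 = 1.250 × 49.47 = 61.84 years.
Total: 33.20 + 3.424 + 61.84 years.

Δt = 98.5 years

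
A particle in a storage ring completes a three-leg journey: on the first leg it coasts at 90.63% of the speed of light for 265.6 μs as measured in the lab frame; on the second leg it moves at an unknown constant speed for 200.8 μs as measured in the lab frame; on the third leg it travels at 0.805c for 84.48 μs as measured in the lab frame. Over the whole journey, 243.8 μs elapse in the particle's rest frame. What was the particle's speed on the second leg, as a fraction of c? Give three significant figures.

β = 0.914

Leg 1: β = 0.9063; γ = 1/√(1 − 0.9063²) = 1/√0.1786 = 2.366; τ_1 = 265.6/2.366 = 112.3 μs.
Leg 2: speed unknown; τ_2 = 200.8/γ_2.
Leg 3: γ = 1/√(1 − 0.805²) = 1/√0.3520 = 1.686; τ_3 = 84.48/1.686 = 50.12 μs.
Total proper time: 112.3 + τ_2 + 50.12 = 243.8, so τ_2 = 243.8 − 162.4 = 81.43 μs.
γ_2 = 200.8/81.43 = 2.466; β = √(1 − 1/γ²) = √0.8356.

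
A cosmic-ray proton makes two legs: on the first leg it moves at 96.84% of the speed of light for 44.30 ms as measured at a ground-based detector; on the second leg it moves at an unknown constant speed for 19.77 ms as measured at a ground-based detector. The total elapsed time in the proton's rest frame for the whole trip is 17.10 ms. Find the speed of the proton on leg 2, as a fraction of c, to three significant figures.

β = 0.952

Leg 1: β = 0.9684; γ = 1/√(1 − 0.9684²) = 1/√0.06220 = 4.010; τ_1 = 44.30/4.010 = 11.05 ms.
Leg 2: speed unknown; τ_2 = 19.77/γ_2.
Total proper time: 11.05 + τ_2 = 17.10, so τ_2 = 17.10 − 11.05 = 6.051 ms.
γ_2 = 19.77/6.051 = 3.267; β = √(1 − 1/γ²) = √0.9063.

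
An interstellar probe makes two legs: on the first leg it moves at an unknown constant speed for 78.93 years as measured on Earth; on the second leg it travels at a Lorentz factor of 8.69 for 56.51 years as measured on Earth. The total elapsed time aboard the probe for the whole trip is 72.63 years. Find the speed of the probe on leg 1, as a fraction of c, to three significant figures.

β = 0.546

Leg 1: speed unknown; τ_1 = 78.93/γ_1.
Leg 2: γ = 8.69; τ_2 = 56.51/8.690 = 6.503 years.
Total proper time: τ_1 + 6.503 = 72.63, so τ_1 = 72.63 − 6.503 = 66.13 years.
γ_1 = 78.93/66.13 = 1.194; β = √(1 − 1/γ²) = √0.2981.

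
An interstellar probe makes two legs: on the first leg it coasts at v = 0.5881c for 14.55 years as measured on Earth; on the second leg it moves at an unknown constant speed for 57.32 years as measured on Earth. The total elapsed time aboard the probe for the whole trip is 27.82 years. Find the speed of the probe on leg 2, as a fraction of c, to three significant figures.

Leg 1: γ = 1/√(1 − 0.5881²) = 1/√0.6541 = 1.236; τ_1 = 14.55/1.236 = 11.77 years.
Leg 2: speed unknown; τ_2 = 57.32/γ_2.
Total proper time: 11.77 + τ_2 = 27.82, so τ_2 = 27.82 − 11.77 = 16.05 years.
γ_2 = 57.32/16.05 = 3.571; β = √(1 − 1/γ²) = √0.9216.

β = 0.960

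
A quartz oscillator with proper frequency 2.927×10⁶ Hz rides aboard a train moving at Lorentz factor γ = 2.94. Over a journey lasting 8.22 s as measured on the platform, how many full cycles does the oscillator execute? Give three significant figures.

N = 8.18×10⁶

γ = 2.94
The oscillator's own cycle count is N = f × τ where τ is the proper time on the train. τ = Δt/γ = 8.22/2.940 = 2.796 s = 2.796×10⁰ s.
N = 2.927×10⁶ × 2.796×10⁰ = 8.184×10⁶.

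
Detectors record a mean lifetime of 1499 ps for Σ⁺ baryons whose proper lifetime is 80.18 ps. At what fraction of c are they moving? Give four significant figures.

γ = Δt/τ₀ = 1499/80.18 = 18.70
β = √(1 − 1/γ²) = √(1 − 0.002861) = √0.9971

β = 0.9986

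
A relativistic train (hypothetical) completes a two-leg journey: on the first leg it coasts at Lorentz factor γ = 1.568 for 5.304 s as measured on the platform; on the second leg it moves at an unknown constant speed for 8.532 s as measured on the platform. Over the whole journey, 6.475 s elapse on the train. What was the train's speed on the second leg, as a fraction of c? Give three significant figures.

Leg 1: γ = 1.568; τ_1 = 5.304/1.568 = 3.383 s.
Leg 2: speed unknown; τ_2 = 8.532/γ_2.
Total proper time: 3.383 + τ_2 = 6.475, so τ_2 = 6.475 − 3.383 = 3.092 s.
γ_2 = 8.532/3.092 = 2.759; β = √(1 − 1/γ²) = √0.8686.

β = 0.932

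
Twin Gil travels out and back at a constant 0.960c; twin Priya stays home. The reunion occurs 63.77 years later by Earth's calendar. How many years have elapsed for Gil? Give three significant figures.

γ = 1/√(1 − 0.960²) = 25/7 ≈ 3.571
Gil's clock measures proper time along the trip: τ = Δt/γ = 63.77/3.571 years.

τ = 17.9 years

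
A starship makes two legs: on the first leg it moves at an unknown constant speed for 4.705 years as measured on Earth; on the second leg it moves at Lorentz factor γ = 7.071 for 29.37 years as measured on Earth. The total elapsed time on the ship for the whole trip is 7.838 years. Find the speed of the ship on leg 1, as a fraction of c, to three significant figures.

Leg 1: speed unknown; τ_1 = 4.705/γ_1.
Leg 2: γ = 7.071; τ_2 = 29.37/7.071 = 4.154 years.
Total proper time: τ_1 + 4.154 = 7.838, so τ_1 = 7.838 − 4.154 = 3.684 years.
γ_1 = 4.705/3.684 = 1.277; β = √(1 − 1/γ²) = √0.3868.

β = 0.622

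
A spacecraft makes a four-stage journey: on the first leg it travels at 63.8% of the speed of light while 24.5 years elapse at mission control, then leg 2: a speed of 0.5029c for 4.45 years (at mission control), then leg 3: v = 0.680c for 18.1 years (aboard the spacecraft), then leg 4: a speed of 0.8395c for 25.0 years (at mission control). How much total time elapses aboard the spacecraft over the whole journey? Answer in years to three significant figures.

Leg 1: β = 0.638; γ = 1/√(1 − 0.638²) = 1/√0.5930 = 1.299; τ_1 = 24.5/1.299 = 18.87 years.
Leg 2: γ = 1/√(1 − 0.5029²) = 1/√0.7471 = 1.157; τ_2 = 4.45/1.157 = 3.846 years.
Leg 3: 18.1 years is already measured aboard the spacecraft.
Leg 4: γ = 1/√(1 − 0.8395²) = 1/√0.2952 = 1.840; τ_4 = 25.0/1.840 = 13.58 years.
Total: 18.87 + 3.846 + 18.10 + 13.58 years.

τ = 54.4 years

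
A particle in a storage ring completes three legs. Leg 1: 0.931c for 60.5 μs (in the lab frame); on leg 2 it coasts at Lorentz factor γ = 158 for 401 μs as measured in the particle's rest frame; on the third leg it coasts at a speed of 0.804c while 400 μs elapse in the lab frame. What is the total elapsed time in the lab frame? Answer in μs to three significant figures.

Δt = 6.38×10⁴ μs

Leg 1: 60.5 μs is already measured in the lab frame.
Leg 2: γ = 158; Δt_2 = 158.0 × 401 = 6.336×10⁴ μs.
Leg 3: 400 μs is already measured in the lab frame.
Total: 60.50 + 6.336×10⁴ + 400.0 μs.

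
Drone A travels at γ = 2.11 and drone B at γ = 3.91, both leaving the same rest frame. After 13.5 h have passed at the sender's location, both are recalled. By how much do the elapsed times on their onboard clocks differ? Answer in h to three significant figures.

|τ_A − τ_B| = 2.95 h

A: γ = 2.11; τ_A = 13.5/2.110 = 6.398 h.
B: γ = 3.91; τ_B = 13.5/3.910 = 3.453 h.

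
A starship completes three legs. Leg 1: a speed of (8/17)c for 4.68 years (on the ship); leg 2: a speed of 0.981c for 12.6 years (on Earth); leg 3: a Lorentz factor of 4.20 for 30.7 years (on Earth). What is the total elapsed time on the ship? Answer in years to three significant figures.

τ = 14.4 years

Leg 1: 4.68 years is already measured on the ship.
Leg 2: γ = 1/√(1 − 0.981²) = 1/√0.03764 = 5.154; τ_2 = 12.6/5.154 = 2.444 years.
Leg 3: γ = 4.20; τ_3 = 30.7/4.200 = 7.310 years.
Total: 4.680 + 2.444 + 7.310 years.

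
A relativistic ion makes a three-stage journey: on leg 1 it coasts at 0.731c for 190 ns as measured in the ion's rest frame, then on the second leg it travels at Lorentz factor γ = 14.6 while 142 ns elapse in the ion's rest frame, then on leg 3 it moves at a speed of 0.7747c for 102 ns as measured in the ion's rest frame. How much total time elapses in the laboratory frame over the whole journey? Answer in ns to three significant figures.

Leg 1: γ = 1/√(1 − 0.731²) = 1/√0.4656 = 1.465; Δt_1 = 1.465 × 190 = 278.4 ns.
Leg 2: γ = 14.6; Δt_2 = 14.60 × 142 = 2073 ns.
Leg 3: γ = 1/√(1 − 0.7747²) = 1/√0.3998 = 1.581; Δt_3 = 1.581 × 102 = 161.3 ns.
Total: 278.4 + 2073 + 161.3 ns.

Δt = 2510 ns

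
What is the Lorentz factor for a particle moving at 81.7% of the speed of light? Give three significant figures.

γ = 1.73

β = 0.817; γ = 1/√(1 − 0.817²) = 1/√0.3325 = 1.734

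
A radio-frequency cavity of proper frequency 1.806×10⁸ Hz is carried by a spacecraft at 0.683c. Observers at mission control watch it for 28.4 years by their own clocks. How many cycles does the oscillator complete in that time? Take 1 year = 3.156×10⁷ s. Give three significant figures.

γ = 1/√(1 − 0.683²) = 1/√0.5335 = 1.369
During 28.4 years of lab time, the oscillator's proper time advances by τ = Δt/γ = 28.4/1.369 = 20.74 years = 6.547×10⁸ s.
N = f × τ = 1.806×10⁸ × 6.547×10⁸ = 1.182×10¹⁷.

N = 1.18×10¹⁷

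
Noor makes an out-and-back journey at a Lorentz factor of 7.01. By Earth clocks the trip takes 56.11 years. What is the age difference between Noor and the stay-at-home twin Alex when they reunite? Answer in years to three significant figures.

γ = 7.01
Noor's elapsed proper time: τ = 56.11/7.010 = 8.004 years.
Age gap = Δt − τ = 56.11 − 8.004 years.

Δt − τ = 48.1 years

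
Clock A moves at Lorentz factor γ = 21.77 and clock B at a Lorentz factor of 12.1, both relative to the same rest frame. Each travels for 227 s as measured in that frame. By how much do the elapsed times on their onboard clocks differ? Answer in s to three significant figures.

A: γ = 21.77; τ_A = 227/21.77 = 10.43 s.
B: γ = 12.1; τ_B = 227/12.10 = 18.76 s.

|τ_A − τ_B| = 8.33 s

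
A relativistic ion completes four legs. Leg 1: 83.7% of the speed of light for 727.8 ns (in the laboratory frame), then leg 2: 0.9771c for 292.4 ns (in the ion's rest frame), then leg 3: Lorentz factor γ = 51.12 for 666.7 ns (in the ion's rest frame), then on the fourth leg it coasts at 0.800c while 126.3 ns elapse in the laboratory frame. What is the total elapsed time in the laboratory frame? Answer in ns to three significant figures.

Δt = 3.63×10⁴ ns

Leg 1: 727.8 ns is already measured in the laboratory frame.
Leg 2: γ = 1/√(1 − 0.9771²) = 1/√0.04528 = 4.700; Δt_2 = 4.700 × 292.4 = 1374 ns.
Leg 3: γ = 51.12; Δt_3 = 51.12 × 666.7 = 3.408×10⁴ ns.
Leg 4: 126.3 ns is already measured in the laboratory frame.
Total: 727.8 + 1374 + 3.408×10⁴ + 126.3 ns.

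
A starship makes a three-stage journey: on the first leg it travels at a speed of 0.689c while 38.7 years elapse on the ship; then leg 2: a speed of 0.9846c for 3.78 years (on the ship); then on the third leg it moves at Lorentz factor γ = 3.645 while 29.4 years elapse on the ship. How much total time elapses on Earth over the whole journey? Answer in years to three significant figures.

Δt = 182 years

Leg 1: γ = 1/√(1 − 0.689²) = 1/√0.5253 = 1.380; Δt_1 = 1.380 × 38.7 = 53.40 years.
Leg 2: γ = 1/√(1 − 0.9846²) = 1/√0.03056 = 5.720; Δt_2 = 5.720 × 3.78 = 21.62 years.
Leg 3: γ = 3.645; Δt_3 = 3.645 × 29.4 = 107.2 years.
Total: 53.40 + 21.62 + 107.2 years.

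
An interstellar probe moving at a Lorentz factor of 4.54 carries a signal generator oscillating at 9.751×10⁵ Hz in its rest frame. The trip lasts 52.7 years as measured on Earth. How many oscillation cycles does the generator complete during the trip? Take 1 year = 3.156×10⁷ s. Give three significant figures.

N = 3.57×10¹⁴

γ = 4.54
The oscillator's own cycle count is N = f × τ where τ is the proper time aboard the probe. τ = Δt/γ = 52.7/4.540 = 11.61 years = 3.663×10⁸ s.
N = 9.751×10⁵ × 3.663×10⁸ = 3.572×10¹⁴.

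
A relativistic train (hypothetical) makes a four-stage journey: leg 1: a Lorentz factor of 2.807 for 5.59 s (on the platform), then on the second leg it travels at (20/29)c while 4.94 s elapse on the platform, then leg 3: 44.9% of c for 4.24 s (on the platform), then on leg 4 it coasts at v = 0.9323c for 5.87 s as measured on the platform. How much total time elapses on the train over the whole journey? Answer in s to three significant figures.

Leg 1: γ = 2.807; τ_1 = 5.59/2.807 = 1.991 s.
Leg 2: γ = 1/√(1 − (20/29)²) = 29/21 ≈ 1.381; τ_2 = 4.94/1.381 = 3.577 s.
Leg 3: β = 0.449; γ = 1/√(1 − 0.449²) = 1/√0.7984 = 1.119; τ_3 = 4.24/1.119 = 3.789 s.
Leg 4: γ = 1/√(1 − 0.9323²) = 1/√0.1308 = 2.765; τ_4 = 5.87/2.765 = 2.123 s.
Total: 1.991 + 3.577 + 3.789 + 2.123 s.

τ = 11.5 s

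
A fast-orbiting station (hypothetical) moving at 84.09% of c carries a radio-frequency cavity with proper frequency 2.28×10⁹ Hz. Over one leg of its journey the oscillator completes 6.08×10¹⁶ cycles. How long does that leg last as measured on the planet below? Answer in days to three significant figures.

Δt = 570 days

β = 0.8409; γ = 1/√(1 − 0.8409²) = 1/√0.2929 = 1.848
Proper time for N cycles: τ = N/f = 6.08×10¹⁶/(2.28×10⁹) = 2.667×10⁷ s = 308.6 days.
Lab-frame duration Δt = γτ = 1.848 × 308.6 = 570.3 days.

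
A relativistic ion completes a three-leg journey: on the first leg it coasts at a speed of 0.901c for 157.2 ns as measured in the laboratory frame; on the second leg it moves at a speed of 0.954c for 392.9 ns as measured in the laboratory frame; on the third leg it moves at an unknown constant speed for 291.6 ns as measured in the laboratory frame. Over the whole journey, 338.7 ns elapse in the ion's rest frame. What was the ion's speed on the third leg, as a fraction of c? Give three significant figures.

Leg 1: γ = 1/√(1 − 0.901²) = 1/√0.1882 = 2.305; τ_1 = 157.2/2.305 = 68.20 ns.
Leg 2: γ = 1/√(1 − 0.954²) = 1/√0.08988 = 3.335; τ_2 = 392.9/3.335 = 117.8 ns.
Leg 3: speed unknown; τ_3 = 291.6/γ_3.
Total proper time: 68.20 + 117.8 + τ_3 = 338.7, so τ_3 = 338.7 − 186.0 = 152.7 ns.
γ_3 = 291.6/152.7 = 1.910; β = √(1 − 1/γ²) = √0.7257.

β = 0.852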